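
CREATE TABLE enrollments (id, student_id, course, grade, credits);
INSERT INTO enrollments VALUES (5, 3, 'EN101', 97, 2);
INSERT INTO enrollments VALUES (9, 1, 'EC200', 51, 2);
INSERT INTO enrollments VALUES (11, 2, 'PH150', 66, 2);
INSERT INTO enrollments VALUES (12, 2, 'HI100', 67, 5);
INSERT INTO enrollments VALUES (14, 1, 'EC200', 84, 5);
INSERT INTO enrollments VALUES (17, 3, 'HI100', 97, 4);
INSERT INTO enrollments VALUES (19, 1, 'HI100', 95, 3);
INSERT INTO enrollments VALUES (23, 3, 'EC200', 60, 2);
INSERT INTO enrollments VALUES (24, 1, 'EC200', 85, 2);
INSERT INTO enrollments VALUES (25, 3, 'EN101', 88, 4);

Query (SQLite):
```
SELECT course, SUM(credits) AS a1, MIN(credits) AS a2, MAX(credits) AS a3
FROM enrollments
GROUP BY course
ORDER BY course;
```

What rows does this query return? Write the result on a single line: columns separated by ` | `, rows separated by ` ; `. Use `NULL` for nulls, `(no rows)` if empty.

Group enrollments by course.
Per group compute: SUM(credits), MIN(credits), MAX(credits).
  EC200: ids {9, 14, 23, 24} → SUM(credits)=11, MIN(credits)=2, MAX(credits)=5
  EN101: ids {5, 25} → SUM(credits)=6, MIN(credits)=2, MAX(credits)=4
  HI100: ids {12, 17, 19} → SUM(credits)=12, MIN(credits)=3, MAX(credits)=5
  PH150: ids {11} → SUM(credits)=2, MIN(credits)=2, MAX(credits)=2

EC200 | 11 | 2 | 5 ; EN101 | 6 | 2 | 4 ; HI100 | 12 | 3 | 5 ; PH150 | 2 | 2 | 2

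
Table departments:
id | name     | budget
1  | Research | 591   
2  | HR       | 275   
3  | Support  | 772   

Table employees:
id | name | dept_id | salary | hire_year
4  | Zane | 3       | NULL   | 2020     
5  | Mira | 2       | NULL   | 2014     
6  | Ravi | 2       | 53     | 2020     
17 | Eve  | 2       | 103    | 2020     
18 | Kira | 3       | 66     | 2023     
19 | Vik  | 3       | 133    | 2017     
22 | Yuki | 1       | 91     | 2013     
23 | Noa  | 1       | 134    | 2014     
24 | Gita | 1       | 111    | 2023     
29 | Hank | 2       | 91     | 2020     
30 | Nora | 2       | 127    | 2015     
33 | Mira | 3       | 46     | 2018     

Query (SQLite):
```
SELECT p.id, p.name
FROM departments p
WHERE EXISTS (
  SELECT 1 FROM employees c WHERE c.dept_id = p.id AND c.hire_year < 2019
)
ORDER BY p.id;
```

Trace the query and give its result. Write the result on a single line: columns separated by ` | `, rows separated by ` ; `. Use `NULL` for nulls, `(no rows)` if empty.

1 | Research ; 2 | HR ; 3 | Support

For each departments row, check whether any employees with matching dept_id has hire_year < 2019.
Keep rows where that is true.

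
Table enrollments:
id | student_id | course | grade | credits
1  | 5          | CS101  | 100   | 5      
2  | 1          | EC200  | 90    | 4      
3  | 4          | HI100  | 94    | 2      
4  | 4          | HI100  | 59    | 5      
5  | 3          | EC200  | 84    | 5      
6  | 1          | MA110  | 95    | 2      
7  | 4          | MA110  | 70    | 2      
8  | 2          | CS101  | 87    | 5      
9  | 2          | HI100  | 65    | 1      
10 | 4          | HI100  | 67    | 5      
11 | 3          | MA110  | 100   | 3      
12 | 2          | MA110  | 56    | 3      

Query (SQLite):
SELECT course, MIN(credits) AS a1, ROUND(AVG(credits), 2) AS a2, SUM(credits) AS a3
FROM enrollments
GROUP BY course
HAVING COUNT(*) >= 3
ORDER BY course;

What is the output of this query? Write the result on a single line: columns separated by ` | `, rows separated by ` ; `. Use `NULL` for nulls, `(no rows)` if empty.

HI100 | 1 | 3.25 | 13 ; MA110 | 2 | 2.5 | 10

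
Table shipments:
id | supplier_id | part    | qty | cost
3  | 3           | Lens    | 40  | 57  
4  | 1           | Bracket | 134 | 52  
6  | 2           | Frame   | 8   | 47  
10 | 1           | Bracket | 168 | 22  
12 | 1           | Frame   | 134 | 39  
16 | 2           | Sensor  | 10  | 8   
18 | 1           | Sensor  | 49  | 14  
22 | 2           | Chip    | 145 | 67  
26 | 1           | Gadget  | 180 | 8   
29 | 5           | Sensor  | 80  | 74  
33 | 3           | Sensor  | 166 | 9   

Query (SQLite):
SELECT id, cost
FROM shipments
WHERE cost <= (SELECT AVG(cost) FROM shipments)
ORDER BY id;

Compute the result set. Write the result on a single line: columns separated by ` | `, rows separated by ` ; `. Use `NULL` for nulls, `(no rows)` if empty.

10 | 22 ; 16 | 8 ; 18 | 14 ; 26 | 8 ; 33 | 9

Scalar subquery: AVG(cost) over all shipments rows = 36.090909 (≈; comparison uses full precision).
Keep rows where cost <= that value.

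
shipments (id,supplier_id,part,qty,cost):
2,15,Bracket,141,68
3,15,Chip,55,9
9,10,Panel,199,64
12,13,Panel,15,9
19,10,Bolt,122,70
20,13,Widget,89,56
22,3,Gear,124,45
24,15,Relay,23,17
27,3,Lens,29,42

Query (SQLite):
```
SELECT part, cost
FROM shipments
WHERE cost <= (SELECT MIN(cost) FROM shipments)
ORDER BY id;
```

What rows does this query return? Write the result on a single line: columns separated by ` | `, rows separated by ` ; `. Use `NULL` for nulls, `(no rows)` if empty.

Scalar subquery: MIN(cost) over all shipments rows = 9.
Keep rows where cost <= that value.

Chip | 9 ; Panel | 9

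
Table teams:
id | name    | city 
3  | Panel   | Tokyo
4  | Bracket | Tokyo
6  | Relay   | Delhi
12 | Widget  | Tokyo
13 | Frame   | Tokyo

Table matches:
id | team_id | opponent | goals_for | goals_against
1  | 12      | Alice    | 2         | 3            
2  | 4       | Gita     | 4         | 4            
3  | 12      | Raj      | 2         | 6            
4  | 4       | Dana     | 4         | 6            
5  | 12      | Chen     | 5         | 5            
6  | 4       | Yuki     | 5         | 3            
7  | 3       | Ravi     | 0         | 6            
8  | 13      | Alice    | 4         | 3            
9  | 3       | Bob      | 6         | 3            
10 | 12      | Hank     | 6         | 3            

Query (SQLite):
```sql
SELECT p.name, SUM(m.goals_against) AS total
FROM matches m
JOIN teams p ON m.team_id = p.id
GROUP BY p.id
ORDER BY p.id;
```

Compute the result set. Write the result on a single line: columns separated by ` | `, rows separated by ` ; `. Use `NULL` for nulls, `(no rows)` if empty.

Join each matches row to its teams via team_id.
Group joined rows by teams.id; compute SUM(m.goals_against) per group.
  3: ids {7, 9} → SUM(m.goals_against)=9
  4: ids {2, 4, 6} → SUM(m.goals_against)=13
  12: ids {1, 3, 5, 10} → SUM(m.goals_against)=17
  13: ids {8} → SUM(m.goals_against)=3

Panel | 9 ; Bracket | 13 ; Widget | 17 ; Frame | 3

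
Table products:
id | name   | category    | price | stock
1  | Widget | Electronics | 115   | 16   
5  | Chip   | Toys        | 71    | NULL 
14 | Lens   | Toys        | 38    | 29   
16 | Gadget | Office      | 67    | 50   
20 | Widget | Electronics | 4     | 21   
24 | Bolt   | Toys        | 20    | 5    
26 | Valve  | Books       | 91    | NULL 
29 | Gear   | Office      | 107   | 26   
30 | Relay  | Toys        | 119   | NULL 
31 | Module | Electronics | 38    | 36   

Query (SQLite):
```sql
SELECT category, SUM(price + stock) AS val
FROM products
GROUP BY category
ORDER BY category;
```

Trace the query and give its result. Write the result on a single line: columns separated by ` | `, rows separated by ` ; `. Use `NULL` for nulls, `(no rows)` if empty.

Books | NULL ; Electronics | 230 ; Office | 250 ; Toys | 92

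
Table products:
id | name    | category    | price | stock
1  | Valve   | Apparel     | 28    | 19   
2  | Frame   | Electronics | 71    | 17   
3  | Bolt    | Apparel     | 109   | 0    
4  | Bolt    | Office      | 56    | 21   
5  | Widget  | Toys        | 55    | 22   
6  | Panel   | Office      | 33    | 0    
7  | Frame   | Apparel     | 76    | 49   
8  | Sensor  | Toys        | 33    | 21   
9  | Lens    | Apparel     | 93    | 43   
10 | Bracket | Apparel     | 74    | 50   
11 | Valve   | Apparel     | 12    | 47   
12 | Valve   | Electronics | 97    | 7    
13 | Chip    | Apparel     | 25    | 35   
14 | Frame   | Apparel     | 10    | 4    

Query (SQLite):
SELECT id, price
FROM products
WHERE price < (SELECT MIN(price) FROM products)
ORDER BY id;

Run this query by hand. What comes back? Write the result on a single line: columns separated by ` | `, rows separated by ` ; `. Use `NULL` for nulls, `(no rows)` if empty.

(no rows)

Scalar subquery: MIN(price) over all products rows = 10.
Keep rows where price < that value.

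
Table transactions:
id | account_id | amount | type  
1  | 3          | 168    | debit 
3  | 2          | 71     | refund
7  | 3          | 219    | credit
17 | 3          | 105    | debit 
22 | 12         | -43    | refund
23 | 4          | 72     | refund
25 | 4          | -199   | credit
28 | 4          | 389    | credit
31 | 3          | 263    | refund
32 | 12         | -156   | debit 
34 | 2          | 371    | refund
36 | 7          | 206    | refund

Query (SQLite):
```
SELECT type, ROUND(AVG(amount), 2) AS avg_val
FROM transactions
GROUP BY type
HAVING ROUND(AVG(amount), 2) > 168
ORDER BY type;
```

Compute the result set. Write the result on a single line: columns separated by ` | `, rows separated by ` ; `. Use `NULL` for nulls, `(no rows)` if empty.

Partition transactions by type; compute ROUND(AVG(amount), 2) within each group.
HAVING: keep groups where ROUND(AVG(amount), 2) > 168.
  credit: ids {7, 25, 28} → ROUND(AVG(amount), 2)=136.33
  debit: ids {1, 17, 32} → ROUND(AVG(amount), 2)=39
  refund: ids {3, 22, 23, 31, 34, 36} → ROUND(AVG(amount), 2)=156.67

(no rows)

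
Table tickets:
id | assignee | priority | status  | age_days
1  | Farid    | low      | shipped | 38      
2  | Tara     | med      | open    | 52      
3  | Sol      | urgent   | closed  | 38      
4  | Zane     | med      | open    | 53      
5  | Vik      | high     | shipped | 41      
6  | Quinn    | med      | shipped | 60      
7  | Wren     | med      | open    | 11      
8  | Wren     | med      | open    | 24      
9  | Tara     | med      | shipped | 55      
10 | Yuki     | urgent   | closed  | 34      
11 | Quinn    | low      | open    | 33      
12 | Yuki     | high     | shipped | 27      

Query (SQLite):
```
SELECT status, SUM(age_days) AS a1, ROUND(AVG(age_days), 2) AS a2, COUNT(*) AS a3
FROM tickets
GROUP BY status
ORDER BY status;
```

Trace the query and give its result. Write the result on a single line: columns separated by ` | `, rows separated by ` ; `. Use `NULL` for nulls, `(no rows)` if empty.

Group tickets by status.
Per group compute: SUM(age_days), ROUND(AVG(age_days), 2), COUNT(*).
  closed: ids {3, 10} → SUM(age_days)=72, ROUND(AVG(age_days), 2)=36, COUNT(*)=2
  open: ids {2, 4, 7, 8, 11} → SUM(age_days)=173, ROUND(AVG(age_days), 2)=34.6, COUNT(*)=5
  shipped: ids {1, 5, 6, 9, 12} → SUM(age_days)=221, ROUND(AVG(age_days), 2)=44.2, COUNT(*)=5

closed | 72 | 36 | 2 ; open | 173 | 34.6 | 5 ; shipped | 221 | 44.2 | 5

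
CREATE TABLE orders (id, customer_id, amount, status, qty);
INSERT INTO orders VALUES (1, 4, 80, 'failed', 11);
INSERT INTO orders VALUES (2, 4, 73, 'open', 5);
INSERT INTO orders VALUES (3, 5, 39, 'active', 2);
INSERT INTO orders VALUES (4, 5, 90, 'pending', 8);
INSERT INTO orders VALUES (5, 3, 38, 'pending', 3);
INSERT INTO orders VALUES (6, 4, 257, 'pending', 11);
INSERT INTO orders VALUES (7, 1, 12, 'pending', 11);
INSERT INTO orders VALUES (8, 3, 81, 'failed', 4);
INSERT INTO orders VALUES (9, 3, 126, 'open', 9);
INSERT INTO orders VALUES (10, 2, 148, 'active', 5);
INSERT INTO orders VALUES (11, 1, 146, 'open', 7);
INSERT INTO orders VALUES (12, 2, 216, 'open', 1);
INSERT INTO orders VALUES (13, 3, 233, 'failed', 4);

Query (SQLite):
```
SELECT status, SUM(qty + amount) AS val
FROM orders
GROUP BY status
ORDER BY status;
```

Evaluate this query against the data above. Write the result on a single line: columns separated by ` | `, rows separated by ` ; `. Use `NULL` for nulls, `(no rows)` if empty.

For each row compute qty + amount.
Group by status; take SUM of the expression per group.
  active: ids {3, 10} → SUM(qty + amount)=194
  failed: ids {1, 8, 13} → SUM(qty + amount)=413
  open: ids {2, 9, 11, 12} → SUM(qty + amount)=583
  pending: ids {4, 5, 6, 7} → SUM(qty + amount)=430

active | 194 ; failed | 413 ; open | 583 ; pending | 430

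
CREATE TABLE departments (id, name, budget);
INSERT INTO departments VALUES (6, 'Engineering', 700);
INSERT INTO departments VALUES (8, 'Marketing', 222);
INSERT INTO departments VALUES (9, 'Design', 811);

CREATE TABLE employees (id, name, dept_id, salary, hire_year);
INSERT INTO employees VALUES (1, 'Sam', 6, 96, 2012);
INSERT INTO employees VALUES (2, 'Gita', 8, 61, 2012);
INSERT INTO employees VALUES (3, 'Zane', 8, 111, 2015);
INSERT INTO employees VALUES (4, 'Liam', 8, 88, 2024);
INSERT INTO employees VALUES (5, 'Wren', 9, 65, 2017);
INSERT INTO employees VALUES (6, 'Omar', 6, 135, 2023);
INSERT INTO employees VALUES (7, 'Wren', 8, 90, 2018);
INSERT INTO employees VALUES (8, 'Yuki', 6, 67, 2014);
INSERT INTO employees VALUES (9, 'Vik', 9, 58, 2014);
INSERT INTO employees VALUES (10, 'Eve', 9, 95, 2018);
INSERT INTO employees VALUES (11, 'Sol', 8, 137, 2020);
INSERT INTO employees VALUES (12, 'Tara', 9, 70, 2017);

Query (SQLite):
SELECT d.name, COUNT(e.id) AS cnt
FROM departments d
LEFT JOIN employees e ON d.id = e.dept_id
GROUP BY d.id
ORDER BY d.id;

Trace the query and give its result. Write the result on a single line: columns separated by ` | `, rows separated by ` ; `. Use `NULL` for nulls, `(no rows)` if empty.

Engineering | 3 ; Marketing | 5 ; Design | 4

LEFT JOIN keeps every departments row; unmatched ones get NULL for employees columns.
Group by departments.id and compute COUNT(e.id). COUNT(col) of an all-NULL group is 0.
  6: ids {1, 6, 8} → COUNT(e.id)=3
  8: ids {2, 3, 4, 7, 11} → COUNT(e.id)=5
  9: ids {5, 9, 10, 12} → COUNT(e.id)=4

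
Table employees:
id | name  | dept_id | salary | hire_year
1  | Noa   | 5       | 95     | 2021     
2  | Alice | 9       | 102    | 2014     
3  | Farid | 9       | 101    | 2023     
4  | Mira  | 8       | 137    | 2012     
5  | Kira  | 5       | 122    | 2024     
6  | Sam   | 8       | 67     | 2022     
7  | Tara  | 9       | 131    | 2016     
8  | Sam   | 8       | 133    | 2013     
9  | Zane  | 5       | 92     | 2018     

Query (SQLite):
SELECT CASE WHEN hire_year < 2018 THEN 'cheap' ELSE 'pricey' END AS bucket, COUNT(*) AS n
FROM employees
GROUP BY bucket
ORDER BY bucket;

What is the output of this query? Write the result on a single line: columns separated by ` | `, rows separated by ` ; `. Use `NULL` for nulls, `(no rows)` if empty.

Bucket rows by hire_year < 2018 → 'cheap' else 'pricey'; count each bucket.

cheap | 4 ; pricey | 5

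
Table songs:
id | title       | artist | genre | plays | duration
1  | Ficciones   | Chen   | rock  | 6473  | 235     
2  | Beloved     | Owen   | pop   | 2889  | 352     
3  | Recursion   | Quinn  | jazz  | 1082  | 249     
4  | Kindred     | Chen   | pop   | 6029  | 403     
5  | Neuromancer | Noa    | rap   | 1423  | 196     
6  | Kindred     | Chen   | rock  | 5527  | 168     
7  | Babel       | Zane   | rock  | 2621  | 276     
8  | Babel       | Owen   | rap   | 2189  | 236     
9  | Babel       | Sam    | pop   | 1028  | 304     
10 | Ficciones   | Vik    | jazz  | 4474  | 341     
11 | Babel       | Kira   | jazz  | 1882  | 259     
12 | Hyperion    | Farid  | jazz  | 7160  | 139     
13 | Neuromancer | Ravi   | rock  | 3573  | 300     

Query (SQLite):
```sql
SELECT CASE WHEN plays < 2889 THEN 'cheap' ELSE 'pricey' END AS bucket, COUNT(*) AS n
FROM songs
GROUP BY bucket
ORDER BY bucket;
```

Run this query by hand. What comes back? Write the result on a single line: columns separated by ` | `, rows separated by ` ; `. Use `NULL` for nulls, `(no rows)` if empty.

cheap | 6 ; pricey | 7

Bucket rows by plays < 2889 → 'cheap' else 'pricey'; count each bucket.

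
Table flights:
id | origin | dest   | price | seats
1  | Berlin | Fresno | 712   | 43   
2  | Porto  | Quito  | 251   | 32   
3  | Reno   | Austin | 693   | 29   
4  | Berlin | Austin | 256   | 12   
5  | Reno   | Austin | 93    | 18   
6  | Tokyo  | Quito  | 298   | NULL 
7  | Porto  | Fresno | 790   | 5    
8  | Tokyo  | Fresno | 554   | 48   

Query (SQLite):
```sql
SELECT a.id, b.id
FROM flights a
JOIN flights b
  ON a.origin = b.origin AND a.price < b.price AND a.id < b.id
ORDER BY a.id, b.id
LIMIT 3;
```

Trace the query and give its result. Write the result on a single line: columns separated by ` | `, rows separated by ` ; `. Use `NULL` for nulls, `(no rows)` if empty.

2 | 7 ; 6 | 8

Pairs (a,b) with same origin, a.price < b.price, a.id < b.id.
origin groups: Berlin:{1,4} Porto:{2,7} Reno:{3,5} Tokyo:{6,8}
Ordered by (a.id, b.id); first 3.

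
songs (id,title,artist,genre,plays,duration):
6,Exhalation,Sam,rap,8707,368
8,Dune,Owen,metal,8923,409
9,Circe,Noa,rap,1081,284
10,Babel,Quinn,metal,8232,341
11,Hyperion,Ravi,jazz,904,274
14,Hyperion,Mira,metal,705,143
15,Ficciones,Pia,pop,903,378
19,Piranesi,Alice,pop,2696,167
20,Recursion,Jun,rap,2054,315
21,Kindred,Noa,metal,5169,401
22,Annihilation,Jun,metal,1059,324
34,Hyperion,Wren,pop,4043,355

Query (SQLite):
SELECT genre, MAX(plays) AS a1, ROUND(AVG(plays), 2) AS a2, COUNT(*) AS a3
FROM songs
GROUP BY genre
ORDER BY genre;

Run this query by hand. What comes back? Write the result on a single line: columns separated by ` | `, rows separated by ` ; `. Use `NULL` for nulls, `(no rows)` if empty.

jazz | 904 | 904 | 1 ; metal | 8923 | 4817.6 | 5 ; pop | 4043 | 2547.33 | 3 ; rap | 8707 | 3947.33 | 3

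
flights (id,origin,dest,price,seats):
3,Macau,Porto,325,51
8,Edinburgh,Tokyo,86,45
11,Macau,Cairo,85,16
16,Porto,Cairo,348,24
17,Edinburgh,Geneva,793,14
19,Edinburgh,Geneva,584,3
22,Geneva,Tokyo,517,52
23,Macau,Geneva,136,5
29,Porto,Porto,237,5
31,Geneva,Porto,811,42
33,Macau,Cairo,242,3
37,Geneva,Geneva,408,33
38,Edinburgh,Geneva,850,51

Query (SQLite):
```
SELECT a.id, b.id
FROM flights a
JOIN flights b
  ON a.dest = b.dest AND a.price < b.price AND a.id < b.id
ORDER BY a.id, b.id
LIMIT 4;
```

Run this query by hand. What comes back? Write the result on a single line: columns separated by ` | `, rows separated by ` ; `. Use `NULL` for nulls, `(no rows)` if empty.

3 | 31 ; 8 | 22 ; 11 | 16 ; 11 | 33

Pairs (a,b) with same dest, a.price < b.price, a.id < b.id.
dest groups: Cairo:{11,16,33} Geneva:{17,19,23,37,38} Porto:{3,29,31} Tokyo:{8,22}
Ordered by (a.id, b.id); first 4.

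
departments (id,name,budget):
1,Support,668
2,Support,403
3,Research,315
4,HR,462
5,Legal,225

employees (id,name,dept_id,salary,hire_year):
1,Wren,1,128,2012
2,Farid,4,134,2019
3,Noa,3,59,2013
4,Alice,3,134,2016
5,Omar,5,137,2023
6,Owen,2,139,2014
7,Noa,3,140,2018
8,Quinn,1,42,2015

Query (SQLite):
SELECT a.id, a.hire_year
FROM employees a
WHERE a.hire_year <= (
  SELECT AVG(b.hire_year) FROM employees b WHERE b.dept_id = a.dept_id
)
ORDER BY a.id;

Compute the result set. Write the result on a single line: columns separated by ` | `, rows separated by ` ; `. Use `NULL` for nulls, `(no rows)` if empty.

1 | 2012 ; 2 | 2019 ; 3 | 2013 ; 5 | 2023 ; 6 | 2014

For each employees row a, compute AVG(hire_year) over rows sharing a.dept_id.
Keep row a if a.hire_year <= that per-group AVG.
  dept_id=1: AVG(hire_year) = 2013.5
  dept_id=2: AVG(hire_year) = 2014.0
  dept_id=3: AVG(hire_year) = 2015.666667
  dept_id=4: AVG(hire_year) = 2019.0
  dept_id=5: AVG(hire_year) = 2023.0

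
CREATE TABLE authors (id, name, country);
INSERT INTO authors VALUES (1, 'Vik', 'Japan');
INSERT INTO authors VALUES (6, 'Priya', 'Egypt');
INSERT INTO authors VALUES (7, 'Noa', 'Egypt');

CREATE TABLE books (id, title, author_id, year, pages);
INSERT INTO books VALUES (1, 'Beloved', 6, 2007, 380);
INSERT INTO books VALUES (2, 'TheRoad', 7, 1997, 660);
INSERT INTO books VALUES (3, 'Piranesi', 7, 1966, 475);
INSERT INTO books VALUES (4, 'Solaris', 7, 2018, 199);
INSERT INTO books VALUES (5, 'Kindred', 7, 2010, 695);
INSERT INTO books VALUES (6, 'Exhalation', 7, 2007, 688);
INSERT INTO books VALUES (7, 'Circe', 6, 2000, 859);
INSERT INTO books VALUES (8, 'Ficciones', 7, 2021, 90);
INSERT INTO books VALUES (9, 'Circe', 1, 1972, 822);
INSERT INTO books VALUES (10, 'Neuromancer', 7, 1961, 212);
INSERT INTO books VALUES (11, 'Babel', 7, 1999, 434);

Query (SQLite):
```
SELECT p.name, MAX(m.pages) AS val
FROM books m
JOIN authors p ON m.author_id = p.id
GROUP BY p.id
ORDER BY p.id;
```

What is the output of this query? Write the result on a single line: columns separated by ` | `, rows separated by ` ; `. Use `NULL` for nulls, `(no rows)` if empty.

Join each books row to its authors via author_id.
Group joined rows by authors.id; compute MAX(m.pages) per group.
  1: ids {9} → MAX(m.pages)=822
  6: ids {1, 7} → MAX(m.pages)=859
  7: ids {2, 3, 4, 5, 6, 8, 10, 11} → MAX(m.pages)=695

Vik | 822 ; Priya | 859 ; Noa | 695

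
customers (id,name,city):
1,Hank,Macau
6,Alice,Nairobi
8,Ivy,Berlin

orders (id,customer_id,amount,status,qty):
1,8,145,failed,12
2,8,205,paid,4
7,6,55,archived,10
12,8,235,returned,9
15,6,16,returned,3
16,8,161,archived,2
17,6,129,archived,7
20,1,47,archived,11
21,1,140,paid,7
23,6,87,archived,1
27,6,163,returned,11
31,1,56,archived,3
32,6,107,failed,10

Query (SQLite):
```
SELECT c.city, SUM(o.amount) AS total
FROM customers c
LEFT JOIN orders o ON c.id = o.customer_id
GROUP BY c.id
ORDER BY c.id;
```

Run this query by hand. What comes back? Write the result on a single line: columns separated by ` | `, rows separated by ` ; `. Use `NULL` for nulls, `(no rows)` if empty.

LEFT JOIN keeps every customers row; unmatched ones get NULL for orders columns.
Group by customers.id and compute SUM(o.amount). SUM over an all-NULL group is NULL.
  1: ids {20, 21, 31} → SUM(o.amount)=243
  6: ids {7, 15, 17, 23, 27, 32} → SUM(o.amount)=557
  8: ids {1, 2, 12, 16} → SUM(o.amount)=746

Macau | 243 ; Nairobi | 557 ; Berlin | 746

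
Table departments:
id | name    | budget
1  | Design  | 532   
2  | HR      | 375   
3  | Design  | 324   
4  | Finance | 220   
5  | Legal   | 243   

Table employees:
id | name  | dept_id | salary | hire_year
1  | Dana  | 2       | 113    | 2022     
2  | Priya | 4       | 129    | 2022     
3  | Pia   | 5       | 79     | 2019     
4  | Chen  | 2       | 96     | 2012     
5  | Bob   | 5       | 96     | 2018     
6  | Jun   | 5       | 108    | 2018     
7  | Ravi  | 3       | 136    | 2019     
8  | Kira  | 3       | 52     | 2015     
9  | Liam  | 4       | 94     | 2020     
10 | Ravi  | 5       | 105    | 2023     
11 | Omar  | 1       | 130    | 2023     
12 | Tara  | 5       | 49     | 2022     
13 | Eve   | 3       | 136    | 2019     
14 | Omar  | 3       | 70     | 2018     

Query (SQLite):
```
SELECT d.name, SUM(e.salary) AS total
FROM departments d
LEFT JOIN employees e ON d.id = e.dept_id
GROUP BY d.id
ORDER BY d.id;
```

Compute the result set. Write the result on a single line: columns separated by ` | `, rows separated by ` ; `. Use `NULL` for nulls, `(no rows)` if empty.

Design | 130 ; HR | 209 ; Design | 394 ; Finance | 223 ; Legal | 437

LEFT JOIN keeps every departments row; unmatched ones get NULL for employees columns.
Group by departments.id and compute SUM(e.salary). SUM over an all-NULL group is NULL.
  1: ids {11} → SUM(e.salary)=130
  2: ids {1, 4} → SUM(e.salary)=209
  3: ids {7, 8, 13, 14} → SUM(e.salary)=394
  4: ids {2, 9} → SUM(e.salary)=223
  5: ids {3, 5, 6, 10, 12} → SUM(e.salary)=437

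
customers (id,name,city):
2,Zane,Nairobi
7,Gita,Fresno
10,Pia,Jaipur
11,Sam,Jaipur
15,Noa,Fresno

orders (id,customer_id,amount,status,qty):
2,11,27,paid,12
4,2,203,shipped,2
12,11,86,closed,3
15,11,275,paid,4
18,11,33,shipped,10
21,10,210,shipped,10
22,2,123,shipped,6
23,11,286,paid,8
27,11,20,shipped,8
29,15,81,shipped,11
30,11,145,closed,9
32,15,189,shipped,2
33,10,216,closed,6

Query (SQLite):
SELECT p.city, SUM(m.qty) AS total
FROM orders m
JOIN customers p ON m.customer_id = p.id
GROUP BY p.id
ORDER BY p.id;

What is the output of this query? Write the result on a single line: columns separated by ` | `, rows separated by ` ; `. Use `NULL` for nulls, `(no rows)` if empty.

Join each orders row to its customers via customer_id.
Group joined rows by customers.id; compute SUM(m.qty) per group.
  2: ids {4, 22} → SUM(m.qty)=8
  10: ids {21, 33} → SUM(m.qty)=16
  11: ids {2, 12, 15, 18, 23, 27, 30} → SUM(m.qty)=54
  15: ids {29, 32} → SUM(m.qty)=13

Nairobi | 8 ; Jaipur | 16 ; Jaipur | 54 ; Fresno | 13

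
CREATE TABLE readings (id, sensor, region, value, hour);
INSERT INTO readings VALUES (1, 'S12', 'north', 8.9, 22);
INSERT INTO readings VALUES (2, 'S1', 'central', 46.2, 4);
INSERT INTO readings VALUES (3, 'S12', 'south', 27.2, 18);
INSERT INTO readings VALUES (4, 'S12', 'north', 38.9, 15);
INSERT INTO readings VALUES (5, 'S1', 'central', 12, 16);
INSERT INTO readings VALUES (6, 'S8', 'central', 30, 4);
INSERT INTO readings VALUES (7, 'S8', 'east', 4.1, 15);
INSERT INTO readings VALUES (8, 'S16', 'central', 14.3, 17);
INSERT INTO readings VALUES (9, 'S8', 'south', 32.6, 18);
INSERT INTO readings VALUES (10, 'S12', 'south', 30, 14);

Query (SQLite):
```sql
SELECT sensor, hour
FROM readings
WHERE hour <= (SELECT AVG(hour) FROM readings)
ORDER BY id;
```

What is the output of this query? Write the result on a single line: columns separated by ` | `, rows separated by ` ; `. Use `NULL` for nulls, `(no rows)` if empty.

S1 | 4 ; S8 | 4 ; S12 | 14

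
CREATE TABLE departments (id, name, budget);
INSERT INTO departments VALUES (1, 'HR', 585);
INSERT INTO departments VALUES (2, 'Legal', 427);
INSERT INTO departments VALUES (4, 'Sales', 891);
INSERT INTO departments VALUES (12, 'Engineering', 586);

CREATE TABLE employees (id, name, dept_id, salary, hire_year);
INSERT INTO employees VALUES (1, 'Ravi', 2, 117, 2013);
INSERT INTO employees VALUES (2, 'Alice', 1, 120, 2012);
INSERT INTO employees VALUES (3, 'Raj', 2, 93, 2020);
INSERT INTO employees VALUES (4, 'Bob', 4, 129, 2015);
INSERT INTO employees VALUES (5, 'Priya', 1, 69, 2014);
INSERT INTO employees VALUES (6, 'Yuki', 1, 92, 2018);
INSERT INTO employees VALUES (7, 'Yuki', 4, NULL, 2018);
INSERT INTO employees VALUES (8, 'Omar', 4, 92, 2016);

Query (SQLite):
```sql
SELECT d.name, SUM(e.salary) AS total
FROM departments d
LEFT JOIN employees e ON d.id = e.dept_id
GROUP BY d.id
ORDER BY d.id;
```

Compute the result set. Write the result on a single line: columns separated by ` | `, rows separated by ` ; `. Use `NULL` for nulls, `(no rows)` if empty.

LEFT JOIN keeps every departments row; unmatched ones get NULL for employees columns.
Group by departments.id and compute SUM(e.salary). SUM over an all-NULL group is NULL.
  1: ids {2, 5, 6} → SUM(e.salary)=281
  2: ids {1, 3} → SUM(e.salary)=210
  4: ids {4, 7, 8} → SUM(e.salary)=221
  12: ids {—} → SUM(e.salary)=NULL

HR | 281 ; Legal | 210 ; Sales | 221 ; Engineering | NULL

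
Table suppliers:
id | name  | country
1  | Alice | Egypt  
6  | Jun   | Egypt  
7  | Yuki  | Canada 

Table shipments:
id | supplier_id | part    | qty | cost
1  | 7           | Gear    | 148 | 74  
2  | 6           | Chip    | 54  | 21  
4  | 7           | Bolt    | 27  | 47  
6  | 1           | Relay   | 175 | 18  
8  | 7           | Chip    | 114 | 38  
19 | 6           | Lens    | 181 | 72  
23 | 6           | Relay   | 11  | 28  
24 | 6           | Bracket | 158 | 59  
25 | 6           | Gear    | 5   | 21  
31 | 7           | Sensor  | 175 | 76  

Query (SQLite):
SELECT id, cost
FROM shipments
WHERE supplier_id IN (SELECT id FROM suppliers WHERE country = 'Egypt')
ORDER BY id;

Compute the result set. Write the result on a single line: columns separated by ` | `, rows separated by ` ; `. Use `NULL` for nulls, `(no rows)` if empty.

Inner query: suppliers.id where country = 'Egypt'.
Outer: keep shipments rows whose supplier_id is in that set.
Inner query → {1, 6}

2 | 21 ; 6 | 18 ; 19 | 72 ; 23 | 28 ; 24 | 59 ; 25 | 21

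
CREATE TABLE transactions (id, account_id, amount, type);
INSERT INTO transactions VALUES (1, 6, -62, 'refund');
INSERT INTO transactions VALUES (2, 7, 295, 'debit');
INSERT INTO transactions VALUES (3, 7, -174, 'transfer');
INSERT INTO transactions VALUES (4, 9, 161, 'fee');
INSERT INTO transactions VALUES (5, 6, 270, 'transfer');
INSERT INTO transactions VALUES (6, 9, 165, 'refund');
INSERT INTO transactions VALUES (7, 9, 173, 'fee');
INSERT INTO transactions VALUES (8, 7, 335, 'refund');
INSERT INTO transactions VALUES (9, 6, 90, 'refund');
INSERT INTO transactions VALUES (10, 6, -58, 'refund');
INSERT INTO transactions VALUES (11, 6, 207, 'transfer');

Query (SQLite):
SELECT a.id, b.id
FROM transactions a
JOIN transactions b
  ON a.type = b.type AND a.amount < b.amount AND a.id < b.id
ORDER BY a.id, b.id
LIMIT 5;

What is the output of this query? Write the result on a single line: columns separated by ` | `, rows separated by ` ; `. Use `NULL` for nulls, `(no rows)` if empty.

Pairs (a,b) with same type, a.amount < b.amount, a.id < b.id.
type groups: debit:{2} fee:{4,7} refund:{1,6,8,9,10} transfer:{3,5,11}
Ordered by (a.id, b.id); first 5.

1 | 6 ; 1 | 8 ; 1 | 9 ; 1 | 10 ; 3 | 5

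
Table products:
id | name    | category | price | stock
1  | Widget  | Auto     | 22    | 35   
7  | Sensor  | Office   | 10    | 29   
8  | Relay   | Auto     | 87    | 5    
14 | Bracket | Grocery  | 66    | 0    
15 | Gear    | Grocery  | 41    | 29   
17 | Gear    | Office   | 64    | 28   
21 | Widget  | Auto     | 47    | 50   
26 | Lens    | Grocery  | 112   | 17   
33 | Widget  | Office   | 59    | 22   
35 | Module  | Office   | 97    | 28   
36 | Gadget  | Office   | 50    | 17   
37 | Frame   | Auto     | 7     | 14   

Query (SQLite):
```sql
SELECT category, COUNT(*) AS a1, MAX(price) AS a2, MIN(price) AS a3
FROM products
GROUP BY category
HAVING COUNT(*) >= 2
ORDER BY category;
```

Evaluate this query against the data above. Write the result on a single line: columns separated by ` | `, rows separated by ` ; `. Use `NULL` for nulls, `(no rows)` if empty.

Auto | 4 | 87 | 7 ; Grocery | 3 | 112 | 41 ; Office | 5 | 97 | 10

Group products by category.
Per group compute: COUNT(*), MAX(price), MIN(price).
HAVING: drop groups with fewer than 2 rows.
  Auto: ids {1, 8, 21, 37} → COUNT(*)=4, MAX(price)=87, MIN(price)=7
  Grocery: ids {14, 15, 26} → COUNT(*)=3, MAX(price)=112, MIN(price)=41
  Office: ids {7, 17, 33, 35, 36} → COUNT(*)=5, MAX(price)=97, MIN(price)=10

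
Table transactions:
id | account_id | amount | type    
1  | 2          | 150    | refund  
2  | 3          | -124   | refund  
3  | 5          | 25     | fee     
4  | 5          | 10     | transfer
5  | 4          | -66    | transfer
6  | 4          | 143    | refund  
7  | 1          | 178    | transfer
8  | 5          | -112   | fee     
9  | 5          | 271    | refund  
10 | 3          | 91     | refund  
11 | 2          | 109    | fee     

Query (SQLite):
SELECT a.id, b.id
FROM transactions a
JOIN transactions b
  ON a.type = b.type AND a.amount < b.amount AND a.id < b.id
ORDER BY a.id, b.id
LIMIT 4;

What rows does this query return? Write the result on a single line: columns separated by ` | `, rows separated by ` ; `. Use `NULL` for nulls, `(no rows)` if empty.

1 | 9 ; 2 | 6 ; 2 | 9 ; 2 | 10

Pairs (a,b) with same type, a.amount < b.amount, a.id < b.id.
type groups: fee:{3,8,11} refund:{1,2,6,9,10} transfer:{4,5,7}
Ordered by (a.id, b.id); first 4.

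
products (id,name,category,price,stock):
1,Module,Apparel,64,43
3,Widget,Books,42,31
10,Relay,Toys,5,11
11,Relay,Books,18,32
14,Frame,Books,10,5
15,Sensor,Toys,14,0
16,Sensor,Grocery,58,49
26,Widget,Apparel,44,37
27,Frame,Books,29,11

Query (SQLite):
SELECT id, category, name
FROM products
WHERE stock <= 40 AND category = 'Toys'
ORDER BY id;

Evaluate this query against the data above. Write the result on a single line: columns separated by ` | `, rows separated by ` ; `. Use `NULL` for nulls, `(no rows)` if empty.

10 | Toys | Relay ; 15 | Toys | Sensor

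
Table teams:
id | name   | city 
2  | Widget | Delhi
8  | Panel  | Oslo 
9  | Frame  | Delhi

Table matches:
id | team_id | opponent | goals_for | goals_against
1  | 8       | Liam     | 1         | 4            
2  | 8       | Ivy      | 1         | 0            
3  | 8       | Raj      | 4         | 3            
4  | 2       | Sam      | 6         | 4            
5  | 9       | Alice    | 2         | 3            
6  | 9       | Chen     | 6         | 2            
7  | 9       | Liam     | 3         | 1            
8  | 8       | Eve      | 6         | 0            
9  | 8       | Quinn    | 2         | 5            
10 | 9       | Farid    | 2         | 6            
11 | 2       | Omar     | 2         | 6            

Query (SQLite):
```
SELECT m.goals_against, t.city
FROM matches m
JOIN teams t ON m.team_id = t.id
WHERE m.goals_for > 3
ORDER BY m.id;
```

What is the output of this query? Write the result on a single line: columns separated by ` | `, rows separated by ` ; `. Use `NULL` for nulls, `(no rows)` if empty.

3 | Oslo ; 4 | Delhi ; 2 | Delhi ; 0 | Oslo

Each matches row matches the teams row where team_id = teams.id.
Then keep rows with m.goals_for > 3.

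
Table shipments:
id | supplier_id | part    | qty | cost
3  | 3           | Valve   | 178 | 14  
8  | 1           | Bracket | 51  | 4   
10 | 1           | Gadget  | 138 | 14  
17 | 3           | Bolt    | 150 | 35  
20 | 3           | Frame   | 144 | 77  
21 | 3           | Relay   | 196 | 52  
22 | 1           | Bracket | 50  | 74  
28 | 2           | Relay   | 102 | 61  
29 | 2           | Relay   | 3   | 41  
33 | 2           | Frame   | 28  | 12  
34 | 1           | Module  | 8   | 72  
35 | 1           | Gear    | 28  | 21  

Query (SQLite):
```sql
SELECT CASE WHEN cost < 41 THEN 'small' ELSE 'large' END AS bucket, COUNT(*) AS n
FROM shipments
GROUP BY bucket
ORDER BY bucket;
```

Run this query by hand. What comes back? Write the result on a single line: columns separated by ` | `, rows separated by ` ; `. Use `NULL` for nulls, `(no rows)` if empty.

Bucket rows by cost < 41 → 'small' else 'large'; count each bucket.

large | 6 ; small | 6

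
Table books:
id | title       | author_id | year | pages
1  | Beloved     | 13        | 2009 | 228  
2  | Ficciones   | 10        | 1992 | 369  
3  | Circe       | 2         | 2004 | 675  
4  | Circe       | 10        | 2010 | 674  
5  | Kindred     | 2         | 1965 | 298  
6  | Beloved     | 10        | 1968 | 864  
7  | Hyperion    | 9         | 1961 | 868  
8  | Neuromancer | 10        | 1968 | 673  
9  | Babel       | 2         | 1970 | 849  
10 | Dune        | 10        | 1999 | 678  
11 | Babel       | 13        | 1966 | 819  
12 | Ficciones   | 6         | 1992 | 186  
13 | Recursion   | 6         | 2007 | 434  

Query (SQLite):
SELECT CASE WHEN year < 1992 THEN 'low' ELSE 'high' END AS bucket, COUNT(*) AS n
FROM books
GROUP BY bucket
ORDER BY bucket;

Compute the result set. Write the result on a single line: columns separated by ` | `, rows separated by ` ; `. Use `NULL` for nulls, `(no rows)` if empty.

Bucket rows by year < 1992 → 'low' else 'high'; count each bucket.

high | 7 ; low | 6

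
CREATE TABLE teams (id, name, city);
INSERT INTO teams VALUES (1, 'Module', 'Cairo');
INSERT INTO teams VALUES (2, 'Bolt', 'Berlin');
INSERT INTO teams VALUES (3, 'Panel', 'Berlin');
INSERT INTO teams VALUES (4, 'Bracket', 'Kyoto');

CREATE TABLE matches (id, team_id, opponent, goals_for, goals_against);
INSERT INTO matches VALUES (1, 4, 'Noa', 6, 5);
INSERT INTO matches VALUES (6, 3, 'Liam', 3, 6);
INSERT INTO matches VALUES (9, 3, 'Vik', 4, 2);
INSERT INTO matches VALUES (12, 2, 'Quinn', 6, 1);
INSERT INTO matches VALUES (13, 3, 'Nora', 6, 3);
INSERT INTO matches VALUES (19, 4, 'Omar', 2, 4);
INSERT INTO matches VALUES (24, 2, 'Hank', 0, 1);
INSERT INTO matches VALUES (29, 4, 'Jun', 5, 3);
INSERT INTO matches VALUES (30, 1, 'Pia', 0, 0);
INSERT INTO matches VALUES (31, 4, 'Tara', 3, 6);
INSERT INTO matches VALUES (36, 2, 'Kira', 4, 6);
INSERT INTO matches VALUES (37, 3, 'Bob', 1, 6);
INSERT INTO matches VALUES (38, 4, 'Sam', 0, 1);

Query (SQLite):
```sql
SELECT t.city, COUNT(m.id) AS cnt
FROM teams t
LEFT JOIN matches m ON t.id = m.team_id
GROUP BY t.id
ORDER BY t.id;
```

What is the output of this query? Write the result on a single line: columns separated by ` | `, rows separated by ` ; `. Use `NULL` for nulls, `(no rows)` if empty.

LEFT JOIN keeps every teams row; unmatched ones get NULL for matches columns.
Group by teams.id and compute COUNT(m.id). COUNT(col) of an all-NULL group is 0.
  1: ids {30} → COUNT(m.id)=1
  2: ids {12, 24, 36} → COUNT(m.id)=3
  3: ids {6, 9, 13, 37} → COUNT(m.id)=4
  4: ids {1, 19, 29, 31, 38} → COUNT(m.id)=5

Cairo | 1 ; Berlin | 3 ; Berlin | 4 ; Kyoto | 5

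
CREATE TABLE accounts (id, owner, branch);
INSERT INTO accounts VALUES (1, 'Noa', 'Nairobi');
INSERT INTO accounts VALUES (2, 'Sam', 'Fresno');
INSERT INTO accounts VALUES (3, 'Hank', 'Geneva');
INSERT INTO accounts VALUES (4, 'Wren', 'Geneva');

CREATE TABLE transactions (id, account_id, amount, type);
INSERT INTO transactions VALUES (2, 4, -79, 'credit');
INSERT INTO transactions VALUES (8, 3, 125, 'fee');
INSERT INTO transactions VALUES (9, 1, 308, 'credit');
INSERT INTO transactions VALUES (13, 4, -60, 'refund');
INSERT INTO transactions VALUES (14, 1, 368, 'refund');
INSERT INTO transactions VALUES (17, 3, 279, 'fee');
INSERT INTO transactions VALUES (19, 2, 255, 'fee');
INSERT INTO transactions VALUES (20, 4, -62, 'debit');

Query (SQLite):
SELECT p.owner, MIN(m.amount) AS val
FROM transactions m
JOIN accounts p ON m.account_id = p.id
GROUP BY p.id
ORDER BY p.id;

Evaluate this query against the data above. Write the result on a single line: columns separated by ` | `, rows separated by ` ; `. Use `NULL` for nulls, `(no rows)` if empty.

Noa | 308 ; Sam | 255 ; Hank | 125 ; Wren | -79

Join each transactions row to its accounts via account_id.
Group joined rows by accounts.id; compute MIN(m.amount) per group.
  1: ids {9, 14} → MIN(m.amount)=308
  2: ids {19} → MIN(m.amount)=255
  3: ids {8, 17} → MIN(m.amount)=125
  4: ids {2, 13, 20} → MIN(m.amount)=-79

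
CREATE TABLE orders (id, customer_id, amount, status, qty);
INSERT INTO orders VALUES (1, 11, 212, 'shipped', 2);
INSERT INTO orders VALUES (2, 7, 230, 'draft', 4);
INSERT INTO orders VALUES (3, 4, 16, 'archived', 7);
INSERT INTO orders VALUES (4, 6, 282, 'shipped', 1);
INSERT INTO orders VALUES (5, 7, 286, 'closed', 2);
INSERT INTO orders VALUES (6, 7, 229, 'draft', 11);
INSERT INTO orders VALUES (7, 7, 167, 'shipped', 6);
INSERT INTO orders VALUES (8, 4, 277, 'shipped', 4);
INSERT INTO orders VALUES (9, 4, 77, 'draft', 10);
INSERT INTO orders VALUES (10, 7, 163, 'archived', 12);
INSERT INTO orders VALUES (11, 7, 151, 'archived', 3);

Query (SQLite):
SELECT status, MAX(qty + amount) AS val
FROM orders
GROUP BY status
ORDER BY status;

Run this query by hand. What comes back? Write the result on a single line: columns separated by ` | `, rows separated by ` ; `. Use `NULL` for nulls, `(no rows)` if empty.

For each row compute qty + amount.
Group by status; take MAX of the expression per group.
  archived: ids {3, 10, 11} → MAX(qty + amount)=175
  closed: ids {5} → MAX(qty + amount)=288
  draft: ids {2, 6, 9} → MAX(qty + amount)=240
  shipped: ids {1, 4, 7, 8} → MAX(qty + amount)=283

archived | 175 ; closed | 288 ; draft | 240 ; shipped | 283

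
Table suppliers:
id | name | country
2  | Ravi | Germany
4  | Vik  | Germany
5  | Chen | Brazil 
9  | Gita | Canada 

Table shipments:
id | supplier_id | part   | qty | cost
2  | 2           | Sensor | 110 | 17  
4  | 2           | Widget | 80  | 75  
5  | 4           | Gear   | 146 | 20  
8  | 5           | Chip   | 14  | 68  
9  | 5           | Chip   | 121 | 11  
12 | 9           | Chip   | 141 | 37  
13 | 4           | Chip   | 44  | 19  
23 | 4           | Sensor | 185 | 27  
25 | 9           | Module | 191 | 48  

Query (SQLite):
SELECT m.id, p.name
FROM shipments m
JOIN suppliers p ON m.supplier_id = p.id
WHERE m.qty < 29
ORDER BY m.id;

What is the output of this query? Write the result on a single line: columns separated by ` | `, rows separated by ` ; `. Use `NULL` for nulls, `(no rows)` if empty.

8 | Chen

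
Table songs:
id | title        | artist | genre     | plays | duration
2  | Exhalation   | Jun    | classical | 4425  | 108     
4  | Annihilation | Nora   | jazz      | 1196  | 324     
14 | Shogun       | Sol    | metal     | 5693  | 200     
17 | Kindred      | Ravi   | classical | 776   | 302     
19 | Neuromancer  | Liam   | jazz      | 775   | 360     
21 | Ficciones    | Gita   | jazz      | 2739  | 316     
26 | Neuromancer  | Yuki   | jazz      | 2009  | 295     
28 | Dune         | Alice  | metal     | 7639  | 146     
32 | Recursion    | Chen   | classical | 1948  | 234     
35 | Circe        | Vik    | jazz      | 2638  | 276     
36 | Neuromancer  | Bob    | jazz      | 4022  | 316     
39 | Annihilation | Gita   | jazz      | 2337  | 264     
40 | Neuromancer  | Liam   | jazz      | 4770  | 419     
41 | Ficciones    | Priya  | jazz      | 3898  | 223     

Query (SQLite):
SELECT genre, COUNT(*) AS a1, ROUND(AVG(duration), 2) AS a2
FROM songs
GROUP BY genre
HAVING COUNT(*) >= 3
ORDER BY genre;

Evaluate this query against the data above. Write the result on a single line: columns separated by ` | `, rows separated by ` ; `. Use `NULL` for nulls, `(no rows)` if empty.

Group songs by genre.
Per group compute: COUNT(*), ROUND(AVG(duration), 2).
HAVING: drop groups with fewer than 3 rows.
  classical: ids {2, 17, 32} → COUNT(*)=3, ROUND(AVG(duration), 2)=214.67
  jazz: ids {4, 19, 21, 26, 35, 36, 39, 40, 41} → COUNT(*)=9, ROUND(AVG(duration), 2)=310.33
  metal: ids {14, 28} → COUNT(*)=2, ROUND(AVG(duration), 2)=173

classical | 3 | 214.67 ; jazz | 9 | 310.33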